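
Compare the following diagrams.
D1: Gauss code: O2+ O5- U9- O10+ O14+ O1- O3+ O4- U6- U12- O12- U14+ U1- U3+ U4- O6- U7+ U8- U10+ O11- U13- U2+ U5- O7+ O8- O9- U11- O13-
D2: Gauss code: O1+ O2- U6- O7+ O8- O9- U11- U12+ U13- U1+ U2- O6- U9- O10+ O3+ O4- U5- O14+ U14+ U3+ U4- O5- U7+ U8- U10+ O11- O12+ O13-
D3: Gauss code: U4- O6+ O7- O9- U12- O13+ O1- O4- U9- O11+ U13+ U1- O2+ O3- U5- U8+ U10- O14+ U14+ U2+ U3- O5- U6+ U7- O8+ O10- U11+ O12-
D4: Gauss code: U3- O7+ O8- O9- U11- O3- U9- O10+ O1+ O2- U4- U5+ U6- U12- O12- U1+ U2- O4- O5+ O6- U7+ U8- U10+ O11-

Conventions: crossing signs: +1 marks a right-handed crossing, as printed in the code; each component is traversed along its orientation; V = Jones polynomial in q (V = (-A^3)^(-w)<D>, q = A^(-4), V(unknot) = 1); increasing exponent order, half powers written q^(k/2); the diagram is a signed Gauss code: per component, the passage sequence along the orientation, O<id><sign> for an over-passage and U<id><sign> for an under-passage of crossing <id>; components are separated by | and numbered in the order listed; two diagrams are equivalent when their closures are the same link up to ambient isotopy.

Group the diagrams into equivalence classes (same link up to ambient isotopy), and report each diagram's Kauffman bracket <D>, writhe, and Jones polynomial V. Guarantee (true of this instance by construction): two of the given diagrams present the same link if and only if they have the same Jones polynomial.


grouping into links: {D1, D2, D3, D4}
V(D1) = -q^-4 + q^-3 + q^-1  (w -4, c 14, <D> = A^-8 + 1 - A^4)
D2 (bracket A^-2 + A^6 - A^10; 14 crossings at w = -2): V = -q^-4 + q^-3 + q^-1
V(D3) = -q^-4 + q^-3 + q^-1  [14 crossings, <D> = A^-2 + A^6 - A^10, w = -2]
D4 (bracket A^-8 + 1 - A^4; 12 crossings at w = -4): V = -q^-4 + q^-3 + q^-1
key observation: all 4 diagrams share one V(q), hence one class


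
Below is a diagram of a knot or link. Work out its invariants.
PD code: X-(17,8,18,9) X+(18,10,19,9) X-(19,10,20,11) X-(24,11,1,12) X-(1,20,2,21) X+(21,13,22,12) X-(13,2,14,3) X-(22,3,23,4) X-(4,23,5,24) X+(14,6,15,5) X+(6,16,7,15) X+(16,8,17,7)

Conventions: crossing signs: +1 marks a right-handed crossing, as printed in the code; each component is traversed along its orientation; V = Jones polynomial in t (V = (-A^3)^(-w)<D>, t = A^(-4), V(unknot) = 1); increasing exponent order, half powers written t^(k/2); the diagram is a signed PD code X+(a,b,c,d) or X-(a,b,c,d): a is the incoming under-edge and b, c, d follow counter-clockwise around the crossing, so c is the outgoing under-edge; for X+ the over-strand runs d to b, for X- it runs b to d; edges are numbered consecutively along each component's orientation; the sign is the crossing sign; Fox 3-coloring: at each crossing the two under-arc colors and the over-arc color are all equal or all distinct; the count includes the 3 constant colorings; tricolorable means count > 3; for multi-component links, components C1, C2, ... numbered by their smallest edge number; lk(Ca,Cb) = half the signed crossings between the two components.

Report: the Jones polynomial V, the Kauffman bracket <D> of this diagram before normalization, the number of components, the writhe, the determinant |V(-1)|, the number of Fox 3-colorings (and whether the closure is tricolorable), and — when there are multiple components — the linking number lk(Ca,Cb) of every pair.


Jones polynomial: V(t) = -t^-5 + t^-4 - t^-3 + 2t^-2 - t^-1 + 2 - t
<D> = -A^-10 + 2A^-6 - A^-2 + 2A^2 - A^6 + A^10 - A^14; writhe -2
components 1, writhe -2 (12 crossings)
3-colorings: 9 of 3^12, det 9 — tricolorable
note: w = -2 shifts under R1 moves; the (-A^3)^(2) factor cancels that in V


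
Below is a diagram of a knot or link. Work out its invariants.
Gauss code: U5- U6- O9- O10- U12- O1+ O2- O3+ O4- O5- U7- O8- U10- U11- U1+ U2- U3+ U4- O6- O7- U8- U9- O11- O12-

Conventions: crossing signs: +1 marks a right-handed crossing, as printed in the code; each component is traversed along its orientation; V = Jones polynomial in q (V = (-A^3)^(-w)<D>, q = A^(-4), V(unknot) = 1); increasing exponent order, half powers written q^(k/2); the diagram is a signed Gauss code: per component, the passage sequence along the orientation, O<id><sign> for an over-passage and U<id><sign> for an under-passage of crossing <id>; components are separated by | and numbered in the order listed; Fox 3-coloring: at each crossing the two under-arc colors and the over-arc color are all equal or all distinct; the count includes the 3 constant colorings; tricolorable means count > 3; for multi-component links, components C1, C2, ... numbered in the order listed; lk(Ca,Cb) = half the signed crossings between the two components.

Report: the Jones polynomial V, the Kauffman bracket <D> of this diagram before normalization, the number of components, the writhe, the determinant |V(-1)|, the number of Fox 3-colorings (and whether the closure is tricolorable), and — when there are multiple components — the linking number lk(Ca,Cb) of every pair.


V(q) = -q^-8 + q^-5 + q^-3
bracket: A^-12 + A^-4 - A^8, w = -8
1 component, writhe -8, over 12 crossings
det 3, colorings 9 of 3^12 — tricolorable
observation: the span of V is 5, forcing >= 5 crossings in any diagram


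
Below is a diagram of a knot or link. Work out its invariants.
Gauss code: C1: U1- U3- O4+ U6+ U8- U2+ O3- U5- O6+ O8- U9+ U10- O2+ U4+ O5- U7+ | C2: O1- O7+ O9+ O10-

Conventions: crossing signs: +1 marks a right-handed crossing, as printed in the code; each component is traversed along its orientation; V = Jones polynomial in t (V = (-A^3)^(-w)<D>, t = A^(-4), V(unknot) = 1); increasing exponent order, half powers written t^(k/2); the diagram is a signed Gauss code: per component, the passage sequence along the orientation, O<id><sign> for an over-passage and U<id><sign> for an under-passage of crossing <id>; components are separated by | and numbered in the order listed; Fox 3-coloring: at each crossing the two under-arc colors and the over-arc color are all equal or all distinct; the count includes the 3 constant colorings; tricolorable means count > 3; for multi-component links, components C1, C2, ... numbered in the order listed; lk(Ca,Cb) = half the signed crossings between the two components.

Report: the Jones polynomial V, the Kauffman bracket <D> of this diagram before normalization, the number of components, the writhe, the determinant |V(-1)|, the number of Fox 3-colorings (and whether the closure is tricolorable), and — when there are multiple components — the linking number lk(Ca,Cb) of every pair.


V = -t^(-5/2) - t^(5/2)
<D> = -A^-10 - A^10 (w = 0)
2 components over 10 crossings, w = 0
lk(C1,C2): 0
9 Fox colorings among 3^11, |V(-1)| = 0: tricolorable
why: V is palindromic (span 5, det 0): t -> 1/t fixes it; necessary, not sufficient, for amphichirality


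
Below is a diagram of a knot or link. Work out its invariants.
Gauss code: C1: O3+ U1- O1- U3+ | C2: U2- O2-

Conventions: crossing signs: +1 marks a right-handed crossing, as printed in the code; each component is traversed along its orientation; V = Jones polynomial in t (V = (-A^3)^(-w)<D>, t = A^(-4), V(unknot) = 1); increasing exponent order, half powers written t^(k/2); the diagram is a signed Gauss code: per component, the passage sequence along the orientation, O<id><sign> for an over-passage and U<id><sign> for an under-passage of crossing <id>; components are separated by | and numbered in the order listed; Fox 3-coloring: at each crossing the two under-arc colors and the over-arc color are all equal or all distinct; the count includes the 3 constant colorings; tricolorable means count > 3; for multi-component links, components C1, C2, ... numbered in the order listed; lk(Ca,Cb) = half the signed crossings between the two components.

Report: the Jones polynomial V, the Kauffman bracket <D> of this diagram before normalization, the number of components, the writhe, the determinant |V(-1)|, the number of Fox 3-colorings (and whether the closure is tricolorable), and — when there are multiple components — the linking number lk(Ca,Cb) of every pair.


V = -t^(-1/2) - t^(1/2)
<D> = A^-5 + A^-1 (w = -1)
2 components over 3 crossings, w = -1
lk(C1,C2): 0
9 Fox colorings among 3^3, |V(-1)| = 0: tricolorable
why: the 1 component pair carries total linking 0


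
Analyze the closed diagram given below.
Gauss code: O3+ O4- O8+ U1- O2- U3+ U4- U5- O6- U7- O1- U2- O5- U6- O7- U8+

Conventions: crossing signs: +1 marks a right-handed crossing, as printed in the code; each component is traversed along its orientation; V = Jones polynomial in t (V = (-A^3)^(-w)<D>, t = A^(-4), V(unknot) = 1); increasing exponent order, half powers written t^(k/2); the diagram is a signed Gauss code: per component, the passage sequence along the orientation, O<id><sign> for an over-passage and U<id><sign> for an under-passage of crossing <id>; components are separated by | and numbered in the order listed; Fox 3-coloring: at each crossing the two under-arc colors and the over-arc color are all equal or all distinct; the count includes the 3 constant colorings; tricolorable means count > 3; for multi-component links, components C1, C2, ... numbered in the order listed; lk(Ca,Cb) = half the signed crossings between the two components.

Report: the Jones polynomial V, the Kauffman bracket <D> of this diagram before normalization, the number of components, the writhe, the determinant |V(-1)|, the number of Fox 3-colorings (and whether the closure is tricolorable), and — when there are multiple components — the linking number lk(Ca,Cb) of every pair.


V = -t^-7 + t^-6 - t^-5 + t^-4 + t^-2
<D> = A^-4 + A^4 - A^8 + A^12 - A^16 (w = -4)
1 component over 8 crossings, w = -4
3 Fox colorings among 3^8, |V(-1)| = 5: not tricolorable
why: w = -4 shifts under R1 moves; the (-A^3)^(4) factor cancels that in V


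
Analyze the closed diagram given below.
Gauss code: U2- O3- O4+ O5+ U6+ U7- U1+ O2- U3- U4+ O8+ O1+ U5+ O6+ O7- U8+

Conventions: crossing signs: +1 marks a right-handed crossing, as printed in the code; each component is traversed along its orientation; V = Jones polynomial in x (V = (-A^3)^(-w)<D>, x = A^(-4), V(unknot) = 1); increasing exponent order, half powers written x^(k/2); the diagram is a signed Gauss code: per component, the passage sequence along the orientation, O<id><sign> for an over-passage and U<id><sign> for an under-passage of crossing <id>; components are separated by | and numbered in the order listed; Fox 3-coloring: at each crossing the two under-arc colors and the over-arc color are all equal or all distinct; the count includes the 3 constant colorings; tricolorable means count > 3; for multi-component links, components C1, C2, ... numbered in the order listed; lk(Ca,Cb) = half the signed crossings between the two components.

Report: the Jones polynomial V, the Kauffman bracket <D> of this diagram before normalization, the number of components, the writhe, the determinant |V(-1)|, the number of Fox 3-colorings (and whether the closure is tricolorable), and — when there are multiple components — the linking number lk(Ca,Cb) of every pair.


V(x) = 1
bracket: A^6, w = +2
1 component, writhe +2, over 8 crossings
det 1, colorings 3 of 3^8 — not tricolorable
observation: w = +2 shifts under R1 moves; the (-A^3)^(-2) factor cancels that in V


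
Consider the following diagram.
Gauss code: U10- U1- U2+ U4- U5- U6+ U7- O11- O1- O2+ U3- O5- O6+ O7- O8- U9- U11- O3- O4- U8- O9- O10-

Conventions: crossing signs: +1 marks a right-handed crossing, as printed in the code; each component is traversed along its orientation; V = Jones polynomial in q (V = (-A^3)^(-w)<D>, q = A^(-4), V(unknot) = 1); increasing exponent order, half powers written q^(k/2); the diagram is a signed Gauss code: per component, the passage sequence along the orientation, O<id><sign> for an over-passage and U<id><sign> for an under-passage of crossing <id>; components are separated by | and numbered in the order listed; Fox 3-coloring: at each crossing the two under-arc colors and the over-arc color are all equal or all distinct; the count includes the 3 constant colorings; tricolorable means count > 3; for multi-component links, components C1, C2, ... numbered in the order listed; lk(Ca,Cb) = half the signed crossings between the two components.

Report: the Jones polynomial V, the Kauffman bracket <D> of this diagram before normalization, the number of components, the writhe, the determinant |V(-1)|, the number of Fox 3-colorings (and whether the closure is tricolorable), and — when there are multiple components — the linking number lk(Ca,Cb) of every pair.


V = -q^-7 + q^-6 - q^-5 + q^-4 + q^-2
<D> = -A^-13 - A^-5 + A^-1 - A^3 + A^7 (w = -7)
1 component over 11 crossings, w = -7
3 Fox colorings among 3^11, |V(-1)| = 5: not tricolorable
why: det 5 = |V(-1)|; not divisible by 3, so not tricolorable


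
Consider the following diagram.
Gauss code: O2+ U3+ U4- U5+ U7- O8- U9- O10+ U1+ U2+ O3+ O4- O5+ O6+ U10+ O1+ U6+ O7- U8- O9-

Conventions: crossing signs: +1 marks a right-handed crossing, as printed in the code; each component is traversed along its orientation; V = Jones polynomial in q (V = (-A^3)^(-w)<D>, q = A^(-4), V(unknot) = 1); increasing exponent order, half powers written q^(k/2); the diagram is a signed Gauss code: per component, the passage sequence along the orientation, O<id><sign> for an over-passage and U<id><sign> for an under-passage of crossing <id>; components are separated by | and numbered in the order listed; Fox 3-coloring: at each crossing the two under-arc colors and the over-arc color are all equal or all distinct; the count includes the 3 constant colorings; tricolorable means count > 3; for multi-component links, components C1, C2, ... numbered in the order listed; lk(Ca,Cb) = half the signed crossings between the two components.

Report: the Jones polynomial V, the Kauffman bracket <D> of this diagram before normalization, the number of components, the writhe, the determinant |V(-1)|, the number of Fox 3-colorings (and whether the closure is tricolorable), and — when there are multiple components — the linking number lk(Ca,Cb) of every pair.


V(q) = -q^-1 + 2 - q + 2q^2 - q^3 + q^4 - q^5
bracket: -A^-14 + A^-10 - A^-6 + 2A^-2 - A^2 + 2A^6 - A^10, w = +2
1 component, writhe +2, over 10 crossings
det 9, colorings 9 of 3^10 — tricolorable
observation: V spans 6 powers of q: at least 6 crossings in any diagram


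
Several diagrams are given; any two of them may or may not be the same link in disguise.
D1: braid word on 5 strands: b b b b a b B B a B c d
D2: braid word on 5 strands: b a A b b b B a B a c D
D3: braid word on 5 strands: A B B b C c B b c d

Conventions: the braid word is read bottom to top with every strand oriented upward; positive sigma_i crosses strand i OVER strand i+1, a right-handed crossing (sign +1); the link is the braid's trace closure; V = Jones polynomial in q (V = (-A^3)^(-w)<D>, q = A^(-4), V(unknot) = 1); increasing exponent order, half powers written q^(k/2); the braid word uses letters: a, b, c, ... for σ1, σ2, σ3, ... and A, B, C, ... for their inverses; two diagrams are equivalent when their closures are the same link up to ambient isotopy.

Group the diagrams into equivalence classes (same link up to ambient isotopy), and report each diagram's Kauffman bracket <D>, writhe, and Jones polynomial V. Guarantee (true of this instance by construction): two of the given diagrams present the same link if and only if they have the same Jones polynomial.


classes: {D1, D2} | {D3}
V(D1) = q - q^2 + 2q^3 - q^4 + q^5 - q^6  [12 crossings, <D> = -A^-6 + A^-2 - A^2 + 2A^6 - A^10 + A^14, w = +6]
V(D2) = q - q^2 + 2q^3 - q^4 + q^5 - q^6  (w +4, c 12, <D> = -A^-12 + A^-8 - A^-4 + 2 - A^4 + A^8)
V(D3) = 1  (w 0, c 10, <D> = 1)
insight: 2 values of V(q) split the 3 diagrams


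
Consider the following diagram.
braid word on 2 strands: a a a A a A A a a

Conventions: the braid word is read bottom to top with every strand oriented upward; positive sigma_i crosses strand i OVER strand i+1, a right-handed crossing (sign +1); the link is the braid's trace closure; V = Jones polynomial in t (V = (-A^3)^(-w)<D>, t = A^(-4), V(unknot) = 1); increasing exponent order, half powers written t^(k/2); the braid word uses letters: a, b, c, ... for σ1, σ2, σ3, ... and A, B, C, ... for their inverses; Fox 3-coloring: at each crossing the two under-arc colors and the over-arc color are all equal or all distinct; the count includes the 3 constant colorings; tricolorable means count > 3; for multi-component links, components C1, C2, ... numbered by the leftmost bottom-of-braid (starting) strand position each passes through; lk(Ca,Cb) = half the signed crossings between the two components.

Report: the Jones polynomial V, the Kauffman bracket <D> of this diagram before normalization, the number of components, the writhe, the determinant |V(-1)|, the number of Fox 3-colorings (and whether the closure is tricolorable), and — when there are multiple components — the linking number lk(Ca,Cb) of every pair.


Jones polynomial: V(t) = t + t^3 - t^4
<D> = A^-7 - A^-3 - A^5; writhe +3
components 1, writhe +3 (9 crossings)
3-colorings: 9 of 3^9, det 3 — tricolorable
note: w = +3 (over 9 crossings) is diagram-only; (-A^3)^(-3) removes it from V


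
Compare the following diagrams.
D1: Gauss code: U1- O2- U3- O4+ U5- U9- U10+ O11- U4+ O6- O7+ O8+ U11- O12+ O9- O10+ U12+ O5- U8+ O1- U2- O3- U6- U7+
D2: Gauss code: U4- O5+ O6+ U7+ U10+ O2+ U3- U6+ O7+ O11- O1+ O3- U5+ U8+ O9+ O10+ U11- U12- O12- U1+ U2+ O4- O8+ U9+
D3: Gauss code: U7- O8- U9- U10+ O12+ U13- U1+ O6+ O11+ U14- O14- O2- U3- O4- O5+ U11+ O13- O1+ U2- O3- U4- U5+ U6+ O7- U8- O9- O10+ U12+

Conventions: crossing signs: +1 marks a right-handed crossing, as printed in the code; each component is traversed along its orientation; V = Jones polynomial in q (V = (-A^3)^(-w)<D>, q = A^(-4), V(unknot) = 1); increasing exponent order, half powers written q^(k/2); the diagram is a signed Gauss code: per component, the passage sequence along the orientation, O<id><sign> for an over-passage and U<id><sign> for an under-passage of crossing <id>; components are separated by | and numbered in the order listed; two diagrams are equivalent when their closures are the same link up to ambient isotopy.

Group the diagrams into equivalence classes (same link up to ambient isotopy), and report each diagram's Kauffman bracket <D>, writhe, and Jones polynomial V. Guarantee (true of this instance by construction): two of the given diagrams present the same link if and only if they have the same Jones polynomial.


equivalence classes: {D1} | {D2} | {D3}
D1 (bracket A^-10 - A^-6 + 2A^-2 - 3A^2 + 3A^6 - 2A^10 + 2A^14 - A^18; 12 crossings at w = -2): V = -q^-6 + 2q^-5 - 2q^-4 + 3q^-3 - 3q^-2 + 2q^-1 - 1 + q
V(D2) = q - q^2 + 2q^3 - 2q^4 + 2q^5 - q^6 + q^7 - q^8  (w +4, c 12, <D> = -A^-20 + A^-16 - A^-12 + 2A^-8 - 2A^-4 + 2 - A^4 + A^8)
D3 (bracket A^-6; 14 crossings at w = -2): V = 1
key observation: 3 classes among 3 diagrams; unequal V(q) rules out equality


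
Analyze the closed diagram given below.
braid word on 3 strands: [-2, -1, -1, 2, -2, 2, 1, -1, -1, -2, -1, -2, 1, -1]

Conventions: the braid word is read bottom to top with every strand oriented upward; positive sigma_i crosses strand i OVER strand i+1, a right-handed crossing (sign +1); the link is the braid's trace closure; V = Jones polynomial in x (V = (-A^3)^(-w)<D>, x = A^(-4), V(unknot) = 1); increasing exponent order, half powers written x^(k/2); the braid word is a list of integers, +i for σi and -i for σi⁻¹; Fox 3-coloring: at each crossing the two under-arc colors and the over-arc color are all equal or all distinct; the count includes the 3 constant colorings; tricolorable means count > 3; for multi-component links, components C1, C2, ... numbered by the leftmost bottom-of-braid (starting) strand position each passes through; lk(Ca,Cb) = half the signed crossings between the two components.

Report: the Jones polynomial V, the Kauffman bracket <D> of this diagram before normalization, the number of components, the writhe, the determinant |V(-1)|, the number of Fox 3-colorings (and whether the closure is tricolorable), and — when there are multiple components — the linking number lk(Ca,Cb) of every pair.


V(x) = x^-8 - 2x^-7 + x^-6 - 2x^-5 + 2x^-4 + x^-2
bracket: A^-10 + 2A^-2 - 2A^2 + A^6 - 2A^10 + A^14, w = -6
1 component, writhe -6, over 14 crossings
det 9, colorings 27 of 3^14 — tricolorable
observation: |V(-1)| = 9: so tricolorable, since 3 divides 9


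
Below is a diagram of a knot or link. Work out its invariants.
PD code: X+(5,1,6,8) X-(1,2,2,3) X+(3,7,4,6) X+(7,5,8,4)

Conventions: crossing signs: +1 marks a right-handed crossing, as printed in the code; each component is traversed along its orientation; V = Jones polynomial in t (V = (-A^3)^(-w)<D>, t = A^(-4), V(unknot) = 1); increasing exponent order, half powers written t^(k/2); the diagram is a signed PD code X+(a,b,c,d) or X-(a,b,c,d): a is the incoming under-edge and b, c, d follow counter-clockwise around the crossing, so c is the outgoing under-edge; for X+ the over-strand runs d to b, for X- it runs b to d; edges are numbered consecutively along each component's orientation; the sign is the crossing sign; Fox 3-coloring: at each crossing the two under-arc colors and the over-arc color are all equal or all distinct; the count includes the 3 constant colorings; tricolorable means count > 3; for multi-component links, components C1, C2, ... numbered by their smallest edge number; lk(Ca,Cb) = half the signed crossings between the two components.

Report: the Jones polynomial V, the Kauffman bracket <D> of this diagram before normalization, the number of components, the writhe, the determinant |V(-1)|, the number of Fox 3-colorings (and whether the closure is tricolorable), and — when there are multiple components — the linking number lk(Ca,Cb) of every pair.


V(t) = t + t^3 - t^4
bracket: -A^-10 + A^-6 + A^2, w = +2
1 component, writhe +2, over 4 crossings
det 3, colorings 9 of 3^4 — tricolorable
observation: det 3 = |V(-1)|; divisible by 3, so tricolorable


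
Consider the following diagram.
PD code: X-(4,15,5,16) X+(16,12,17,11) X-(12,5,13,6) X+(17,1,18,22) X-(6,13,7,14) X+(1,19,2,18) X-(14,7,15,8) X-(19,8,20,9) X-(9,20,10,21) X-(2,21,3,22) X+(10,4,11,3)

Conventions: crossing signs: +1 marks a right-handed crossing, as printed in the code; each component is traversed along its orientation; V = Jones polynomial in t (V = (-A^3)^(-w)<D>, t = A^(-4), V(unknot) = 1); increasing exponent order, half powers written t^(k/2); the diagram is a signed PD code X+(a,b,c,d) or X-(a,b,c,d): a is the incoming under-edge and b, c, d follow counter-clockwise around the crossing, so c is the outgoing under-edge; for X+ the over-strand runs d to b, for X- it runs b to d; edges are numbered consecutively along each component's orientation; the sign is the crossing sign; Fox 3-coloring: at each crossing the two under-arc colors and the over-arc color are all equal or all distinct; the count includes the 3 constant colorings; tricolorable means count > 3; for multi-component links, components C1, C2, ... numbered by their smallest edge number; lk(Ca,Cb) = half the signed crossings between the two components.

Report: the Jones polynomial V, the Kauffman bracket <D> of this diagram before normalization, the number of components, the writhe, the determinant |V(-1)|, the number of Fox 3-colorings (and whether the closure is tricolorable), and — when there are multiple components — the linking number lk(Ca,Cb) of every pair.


V = t^-7 - 3t^-6 + 5t^-5 - 7t^-4 + 8t^-3 - 8t^-2 + 7t^-1 - 4 + 3t - t^2
<D> = A^-17 - 3A^-13 + 4A^-9 - 7A^-5 + 8A^-1 - 8A^3 + 7A^7 - 5A^11 + 3A^15 - A^19 (w = -3)
1 component over 11 crossings, w = -3
3 Fox colorings among 3^11, |V(-1)| = 47: not tricolorable
why: w = -3 (over 11 crossings) is diagram-only; (-A^3)^(3) removes it from V


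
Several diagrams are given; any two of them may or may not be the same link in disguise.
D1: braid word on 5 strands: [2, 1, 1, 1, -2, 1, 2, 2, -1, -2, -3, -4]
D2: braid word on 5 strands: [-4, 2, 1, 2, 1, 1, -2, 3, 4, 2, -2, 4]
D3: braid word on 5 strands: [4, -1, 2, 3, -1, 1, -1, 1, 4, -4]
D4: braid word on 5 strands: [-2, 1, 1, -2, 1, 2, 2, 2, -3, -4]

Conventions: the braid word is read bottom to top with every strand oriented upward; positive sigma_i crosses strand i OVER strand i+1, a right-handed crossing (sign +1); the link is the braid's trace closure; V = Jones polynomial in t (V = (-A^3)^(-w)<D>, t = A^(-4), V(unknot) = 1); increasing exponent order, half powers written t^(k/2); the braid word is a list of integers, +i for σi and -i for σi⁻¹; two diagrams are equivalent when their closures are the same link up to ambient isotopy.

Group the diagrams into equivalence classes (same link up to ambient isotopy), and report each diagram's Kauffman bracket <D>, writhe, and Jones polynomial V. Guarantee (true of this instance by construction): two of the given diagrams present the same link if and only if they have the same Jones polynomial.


grouping into links: {D1, D4} | {D2} | {D3}
V(D1) = t - t^2 + 2t^3 - t^4 + t^5 - t^6  (w +2, c 12, <D> = -A^-18 + A^-14 - A^-10 + 2A^-6 - A^-2 + A^2)
D2 (bracket -A^2 + A^6 + A^14; 12 crossings at w = +6): V = t + t^3 - t^4
V(D3) = 1  (w +2, c 10, <D> = A^6)
D4 (bracket -A^-18 + A^-14 - A^-10 + 2A^-6 - A^-2 + A^2; 10 crossings at w = +2): V = t - t^2 + 2t^3 - t^4 + t^5 - t^6
key observation: V(t) takes 3 values over 4 diagrams, fixing the grouping


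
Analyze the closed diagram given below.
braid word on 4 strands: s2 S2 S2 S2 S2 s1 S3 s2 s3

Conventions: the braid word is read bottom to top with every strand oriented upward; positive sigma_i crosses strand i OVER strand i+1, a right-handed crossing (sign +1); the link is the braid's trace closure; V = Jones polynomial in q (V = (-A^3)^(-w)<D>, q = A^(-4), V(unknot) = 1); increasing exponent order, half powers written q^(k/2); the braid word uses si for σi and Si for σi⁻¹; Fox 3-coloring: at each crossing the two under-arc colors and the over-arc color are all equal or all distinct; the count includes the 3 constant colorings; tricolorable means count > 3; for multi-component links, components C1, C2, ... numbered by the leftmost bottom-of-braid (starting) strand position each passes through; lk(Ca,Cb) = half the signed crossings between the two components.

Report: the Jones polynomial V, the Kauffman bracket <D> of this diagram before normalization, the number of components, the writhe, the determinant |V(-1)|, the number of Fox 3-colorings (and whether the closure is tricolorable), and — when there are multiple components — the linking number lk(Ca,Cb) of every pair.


V = -q^-4 + q^-3 + q^-1
<D> = -A - A^9 + A^13 (w = -1)
1 component over 9 crossings, w = -1
9 Fox colorings among 3^9, |V(-1)| = 3: tricolorable
why: |V(-1)| = 3: so tricolorable, since 3 divides 3


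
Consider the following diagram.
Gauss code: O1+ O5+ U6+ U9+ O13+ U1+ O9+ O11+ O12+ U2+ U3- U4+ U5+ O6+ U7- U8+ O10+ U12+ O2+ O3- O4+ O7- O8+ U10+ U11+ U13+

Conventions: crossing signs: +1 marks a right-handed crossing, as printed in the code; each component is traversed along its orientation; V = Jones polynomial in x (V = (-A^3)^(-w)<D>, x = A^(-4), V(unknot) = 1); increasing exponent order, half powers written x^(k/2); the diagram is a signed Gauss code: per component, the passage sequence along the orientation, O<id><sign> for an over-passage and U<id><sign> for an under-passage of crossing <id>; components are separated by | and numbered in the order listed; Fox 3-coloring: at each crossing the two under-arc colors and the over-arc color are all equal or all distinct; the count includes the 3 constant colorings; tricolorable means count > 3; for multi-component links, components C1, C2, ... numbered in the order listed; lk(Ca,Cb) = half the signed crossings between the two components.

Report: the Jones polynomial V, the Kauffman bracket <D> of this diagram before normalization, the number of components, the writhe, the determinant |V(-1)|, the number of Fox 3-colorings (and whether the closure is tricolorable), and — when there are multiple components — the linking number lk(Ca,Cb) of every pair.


V = x^3 + x^5 - x^8
<D> = A^-5 - A^7 - A^15 (w = +9)
1 component over 13 crossings, w = +9
9 Fox colorings among 3^13, |V(-1)| = 3: tricolorable
why: V spans 5 powers of x: at least 5 crossings in any diagram


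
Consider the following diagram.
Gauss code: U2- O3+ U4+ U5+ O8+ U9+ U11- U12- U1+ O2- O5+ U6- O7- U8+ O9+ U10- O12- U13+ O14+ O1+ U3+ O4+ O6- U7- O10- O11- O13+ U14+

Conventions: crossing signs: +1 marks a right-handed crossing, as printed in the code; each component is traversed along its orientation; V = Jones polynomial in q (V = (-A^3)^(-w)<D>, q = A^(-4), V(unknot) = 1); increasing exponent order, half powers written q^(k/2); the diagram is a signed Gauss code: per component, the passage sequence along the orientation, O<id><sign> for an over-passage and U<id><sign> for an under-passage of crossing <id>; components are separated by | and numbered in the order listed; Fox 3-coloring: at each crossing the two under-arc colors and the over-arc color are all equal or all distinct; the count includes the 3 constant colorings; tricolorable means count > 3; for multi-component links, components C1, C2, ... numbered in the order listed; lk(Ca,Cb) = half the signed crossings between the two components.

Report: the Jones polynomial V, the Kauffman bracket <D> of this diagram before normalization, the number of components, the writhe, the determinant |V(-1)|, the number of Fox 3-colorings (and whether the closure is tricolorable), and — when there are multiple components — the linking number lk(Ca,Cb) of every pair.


Jones polynomial: V(q) = q^-2 - 2q^-1 + 4 - 4q + 4q^2 - 4q^3 + 3q^4 - 2q^5 + q^6
<D> = A^-18 - 2A^-14 + 3A^-10 - 4A^-6 + 4A^-2 - 4A^2 + 4A^6 - 2A^10 + A^14; writhe +2
components 1, writhe +2 (14 crossings)
3-colorings: 3 of 3^14, det 25 — not tricolorable
note: the span of V is 8, forcing >= 8 crossings in any diagram


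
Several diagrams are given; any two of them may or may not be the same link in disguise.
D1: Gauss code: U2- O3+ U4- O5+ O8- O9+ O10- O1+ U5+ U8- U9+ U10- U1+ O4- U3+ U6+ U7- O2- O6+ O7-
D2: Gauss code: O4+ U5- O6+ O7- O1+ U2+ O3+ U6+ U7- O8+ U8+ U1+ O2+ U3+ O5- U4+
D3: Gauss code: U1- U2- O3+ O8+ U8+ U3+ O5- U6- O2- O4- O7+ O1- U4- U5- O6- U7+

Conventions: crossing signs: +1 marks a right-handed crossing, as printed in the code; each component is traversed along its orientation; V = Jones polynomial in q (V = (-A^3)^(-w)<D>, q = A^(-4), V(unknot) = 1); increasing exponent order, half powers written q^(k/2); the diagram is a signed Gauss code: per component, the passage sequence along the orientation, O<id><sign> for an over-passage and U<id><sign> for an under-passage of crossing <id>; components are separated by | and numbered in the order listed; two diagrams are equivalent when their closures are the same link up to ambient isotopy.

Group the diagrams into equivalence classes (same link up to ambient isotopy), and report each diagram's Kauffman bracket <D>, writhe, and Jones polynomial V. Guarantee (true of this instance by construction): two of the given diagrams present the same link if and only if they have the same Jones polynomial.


classes: {D1} | {D2} | {D3}
V(D1) = 1  [10 crossings, <D> = 1, w = 0]
V(D2) = q + q^3 - q^4  [8 crossings, <D> = -A^-4 + 1 + A^8, w = +4]
D3 (bracket A^-2 + A^6 - A^10; 8 crossings at w = -2): V = -q^-4 + q^-3 + q^-1
note: comparing 3 Jones polynomials yields 3 groups


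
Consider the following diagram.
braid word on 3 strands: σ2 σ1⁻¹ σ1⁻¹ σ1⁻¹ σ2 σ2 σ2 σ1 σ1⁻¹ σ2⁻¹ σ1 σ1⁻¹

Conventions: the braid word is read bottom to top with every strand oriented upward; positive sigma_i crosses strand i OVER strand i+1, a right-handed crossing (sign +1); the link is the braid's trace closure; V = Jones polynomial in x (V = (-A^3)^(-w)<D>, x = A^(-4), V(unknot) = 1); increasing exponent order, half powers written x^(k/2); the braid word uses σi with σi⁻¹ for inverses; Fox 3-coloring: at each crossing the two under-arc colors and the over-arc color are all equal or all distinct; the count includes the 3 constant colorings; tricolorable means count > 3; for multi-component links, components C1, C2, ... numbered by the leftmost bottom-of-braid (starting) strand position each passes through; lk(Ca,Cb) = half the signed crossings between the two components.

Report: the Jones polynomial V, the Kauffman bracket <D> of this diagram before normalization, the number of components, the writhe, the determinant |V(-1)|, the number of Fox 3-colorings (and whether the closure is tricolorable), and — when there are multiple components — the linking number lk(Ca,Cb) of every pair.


Jones polynomial: V(x) = -x^-3 + x^-2 - x^-1 + 3 - x + x^2 - x^3
<D> = -A^-12 + A^-8 - A^-4 + 3 - A^4 + A^8 - A^12; writhe 0
components 1, writhe 0 (12 crossings)
3-colorings: 27 of 3^12, det 9 — tricolorable
note: det 9 = |V(-1)|; divisible by 3, so tricolorable


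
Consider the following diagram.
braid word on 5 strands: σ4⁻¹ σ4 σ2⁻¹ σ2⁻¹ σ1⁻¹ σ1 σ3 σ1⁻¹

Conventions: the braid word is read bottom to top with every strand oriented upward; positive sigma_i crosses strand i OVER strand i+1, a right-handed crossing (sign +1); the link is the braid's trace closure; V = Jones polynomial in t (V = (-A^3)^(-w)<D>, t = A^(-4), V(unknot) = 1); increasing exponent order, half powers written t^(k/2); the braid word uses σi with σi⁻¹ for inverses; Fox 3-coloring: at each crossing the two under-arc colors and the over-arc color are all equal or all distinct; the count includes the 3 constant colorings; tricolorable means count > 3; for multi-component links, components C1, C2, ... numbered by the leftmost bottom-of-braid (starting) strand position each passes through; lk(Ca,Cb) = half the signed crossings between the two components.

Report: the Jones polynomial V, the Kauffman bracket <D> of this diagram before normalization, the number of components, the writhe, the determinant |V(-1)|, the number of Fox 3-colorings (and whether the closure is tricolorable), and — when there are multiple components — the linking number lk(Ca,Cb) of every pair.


Jones polynomial: V(t) = t^-3 + t^-2 + t^-1 + 1
<D> = A^-6 + A^-2 + A^2 + A^6; writhe -2
components 3, writhe -2 (8 crossings)
linking number lk(C1,C2) = -1
lk(C1,C3): 0
lk(C2,C3) = 0
3-colorings: 9 of 3^9, det 0 — tricolorable
note: free reduction leaves σ2⁻¹ σ2⁻¹ σ3 σ1⁻¹ of the original 8 letters


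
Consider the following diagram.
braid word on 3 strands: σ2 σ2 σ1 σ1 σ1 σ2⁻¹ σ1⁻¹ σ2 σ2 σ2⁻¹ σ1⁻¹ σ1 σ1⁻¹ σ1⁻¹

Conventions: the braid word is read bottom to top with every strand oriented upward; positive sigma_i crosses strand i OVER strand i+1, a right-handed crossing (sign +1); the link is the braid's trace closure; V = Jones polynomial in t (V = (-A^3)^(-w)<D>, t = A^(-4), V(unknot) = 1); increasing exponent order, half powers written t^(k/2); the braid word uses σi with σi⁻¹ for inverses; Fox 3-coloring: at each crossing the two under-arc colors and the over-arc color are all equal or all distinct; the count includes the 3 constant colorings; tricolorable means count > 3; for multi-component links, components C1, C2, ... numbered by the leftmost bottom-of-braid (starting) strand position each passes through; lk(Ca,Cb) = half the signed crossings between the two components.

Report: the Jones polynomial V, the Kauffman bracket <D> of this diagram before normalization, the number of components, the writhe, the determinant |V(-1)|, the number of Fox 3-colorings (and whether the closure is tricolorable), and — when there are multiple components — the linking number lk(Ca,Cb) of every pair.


V = -t^-2 + 2t^-1 - 2 + 4t - 4t^2 + 4t^3 - 3t^4 + 2t^5 - t^6
<D> = -A^-18 + 2A^-14 - 3A^-10 + 4A^-6 - 4A^-2 + 4A^2 - 2A^6 + 2A^10 - A^14 (w = +2)
1 component over 14 crossings, w = +2
3 Fox colorings among 3^14, |V(-1)| = 23: not tricolorable
why: the word shrinks to σ2 σ2 σ1 σ1 σ1 σ2⁻¹ σ1⁻¹ σ2 σ1⁻¹ σ1⁻¹ after cancelling


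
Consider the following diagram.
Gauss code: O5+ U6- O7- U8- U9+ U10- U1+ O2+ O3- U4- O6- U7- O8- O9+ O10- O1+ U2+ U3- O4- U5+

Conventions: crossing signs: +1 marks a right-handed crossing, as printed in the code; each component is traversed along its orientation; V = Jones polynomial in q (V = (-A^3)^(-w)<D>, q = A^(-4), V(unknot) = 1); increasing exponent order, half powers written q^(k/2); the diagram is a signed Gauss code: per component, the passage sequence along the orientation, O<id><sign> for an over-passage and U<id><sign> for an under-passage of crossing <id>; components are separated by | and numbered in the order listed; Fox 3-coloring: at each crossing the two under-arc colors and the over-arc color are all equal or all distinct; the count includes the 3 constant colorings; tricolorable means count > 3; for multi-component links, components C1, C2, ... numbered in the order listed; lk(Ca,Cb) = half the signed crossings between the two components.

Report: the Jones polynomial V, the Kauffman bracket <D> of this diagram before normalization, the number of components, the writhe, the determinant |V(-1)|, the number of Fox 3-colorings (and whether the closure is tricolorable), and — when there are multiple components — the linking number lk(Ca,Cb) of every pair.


V(q) = -q^-4 + q^-3 + q^-1
bracket: A^-2 + A^6 - A^10, w = -2
1 component, writhe -2, over 10 crossings
det 3, colorings 9 of 3^10 — tricolorable
observation: |V(-1)| = 3: so tricolorable, since 3 divides 3


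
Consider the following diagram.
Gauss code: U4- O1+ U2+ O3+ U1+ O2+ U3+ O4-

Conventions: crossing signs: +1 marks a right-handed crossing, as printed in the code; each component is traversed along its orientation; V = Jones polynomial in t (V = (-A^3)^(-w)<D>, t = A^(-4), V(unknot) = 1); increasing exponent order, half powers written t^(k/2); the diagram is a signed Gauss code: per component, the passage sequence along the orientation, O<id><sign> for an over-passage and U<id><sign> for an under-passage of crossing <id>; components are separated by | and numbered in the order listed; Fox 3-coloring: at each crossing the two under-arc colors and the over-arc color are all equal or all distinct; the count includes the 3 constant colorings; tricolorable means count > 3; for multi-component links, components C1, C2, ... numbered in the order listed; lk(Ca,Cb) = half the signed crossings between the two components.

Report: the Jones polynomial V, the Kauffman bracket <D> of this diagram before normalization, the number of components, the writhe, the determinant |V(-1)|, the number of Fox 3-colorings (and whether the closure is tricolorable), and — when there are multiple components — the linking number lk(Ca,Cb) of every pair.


V(t) = t + t^3 - t^4
bracket: -A^-10 + A^-6 + A^2, w = +2
1 component, writhe +2, over 4 crossings
det 3, colorings 9 of 3^4 — tricolorable
observation: det 3 = |V(-1)|; divisible by 3, so tricolorable


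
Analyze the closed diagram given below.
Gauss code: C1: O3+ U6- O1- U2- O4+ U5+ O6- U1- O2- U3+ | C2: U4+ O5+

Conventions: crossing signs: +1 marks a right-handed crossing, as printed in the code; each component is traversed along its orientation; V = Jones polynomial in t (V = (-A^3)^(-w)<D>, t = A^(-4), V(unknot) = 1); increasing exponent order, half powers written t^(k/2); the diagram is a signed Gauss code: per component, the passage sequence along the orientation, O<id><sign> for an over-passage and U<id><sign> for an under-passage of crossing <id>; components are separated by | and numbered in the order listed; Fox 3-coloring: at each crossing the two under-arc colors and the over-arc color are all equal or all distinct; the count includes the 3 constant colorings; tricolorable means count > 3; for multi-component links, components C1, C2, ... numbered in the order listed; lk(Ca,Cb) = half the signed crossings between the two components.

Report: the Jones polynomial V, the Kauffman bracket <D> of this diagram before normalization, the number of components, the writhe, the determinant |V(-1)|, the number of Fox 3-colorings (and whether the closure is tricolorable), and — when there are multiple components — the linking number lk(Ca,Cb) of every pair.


Jones polynomial: V(t) = t^(-7/2) - t^(-5/2) + t^(-3/2) - 2t^(-1/2) - t^(3/2)
<D> = -A^-6 - 2A^2 + A^6 - A^10 + A^14; writhe 0
components 2, writhe 0 (6 crossings)
linking number lk(C1,C2) = +1
3-colorings: 9 of 3^6, det 6 — tricolorable
note: w = 0 shifts under R1 moves; the (-A^3)^(0) factor cancels that in V
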